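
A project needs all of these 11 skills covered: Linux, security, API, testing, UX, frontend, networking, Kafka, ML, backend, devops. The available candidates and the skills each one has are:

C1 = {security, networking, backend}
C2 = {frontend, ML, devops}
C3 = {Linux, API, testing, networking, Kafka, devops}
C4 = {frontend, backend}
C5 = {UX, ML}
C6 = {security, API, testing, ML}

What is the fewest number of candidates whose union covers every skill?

C1, C2, C3, C5 together cover {Linux, security, API, testing, UX, frontend, networking, Kafka, ML, backend, devops} — every skill.
No 3 of the 6 candidates cover everything (all 20 triples fall short), so 4 is minimum.

4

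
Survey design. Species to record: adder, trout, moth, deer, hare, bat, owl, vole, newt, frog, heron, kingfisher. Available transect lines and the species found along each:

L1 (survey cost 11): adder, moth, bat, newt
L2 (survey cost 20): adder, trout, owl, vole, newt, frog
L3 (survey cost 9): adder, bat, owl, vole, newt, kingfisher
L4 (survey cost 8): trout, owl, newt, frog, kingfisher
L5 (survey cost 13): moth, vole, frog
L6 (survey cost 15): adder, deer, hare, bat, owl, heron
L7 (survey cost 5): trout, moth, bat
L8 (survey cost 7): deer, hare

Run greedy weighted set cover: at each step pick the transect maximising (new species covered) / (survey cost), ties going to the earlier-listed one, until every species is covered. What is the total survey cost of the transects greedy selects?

Pick 1: L3 adds 6 new (adder, bat, owl, vole, newt, kingfisher) at survey cost 9 (ratio 6/9).
Pick 2: L7 adds 2 new (trout, moth) at survey cost 5 (ratio 2/5).
Pick 3: L8 adds 2 new (deer, hare) at survey cost 7 (ratio 2/7).
Pick 4: L4 adds 1 new (frog) at survey cost 8 (ratio 1/8).
Pick 5: L6 adds 1 new (heron) at survey cost 15 (ratio 1/15).
Greedy total survey cost: 9 + 5 + 7 + 8 + 15 = 44. (The true optimum is 36, so greedy overshoots here.)

44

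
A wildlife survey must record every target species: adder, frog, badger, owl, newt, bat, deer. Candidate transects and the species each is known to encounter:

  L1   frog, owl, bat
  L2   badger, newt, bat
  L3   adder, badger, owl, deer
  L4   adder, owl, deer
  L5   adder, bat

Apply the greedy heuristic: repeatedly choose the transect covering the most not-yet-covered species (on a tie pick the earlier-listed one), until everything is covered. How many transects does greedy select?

Pick 1: L3 covers 4 new species (adder, badger, owl, deer).
Pick 2: L1 covers 2 new species (frog, bat).
Pick 3: L2 covers 1 new species (newt).
Greedy uses 3 transects.

3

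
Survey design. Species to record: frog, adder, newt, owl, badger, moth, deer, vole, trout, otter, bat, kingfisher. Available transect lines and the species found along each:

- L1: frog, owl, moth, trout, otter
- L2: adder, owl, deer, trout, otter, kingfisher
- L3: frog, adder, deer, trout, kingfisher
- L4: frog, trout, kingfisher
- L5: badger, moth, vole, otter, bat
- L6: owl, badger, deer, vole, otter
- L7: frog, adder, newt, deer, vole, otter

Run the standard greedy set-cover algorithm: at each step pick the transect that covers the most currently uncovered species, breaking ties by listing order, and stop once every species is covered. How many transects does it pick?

Pick 1: L2 covers 6 new species (adder, owl, deer, trout, otter, kingfisher).
Pick 2: L5 covers 4 new species (badger, moth, vole, bat).
Pick 3: L7 covers 2 new species (frog, newt).
Greedy uses 3 transects.

3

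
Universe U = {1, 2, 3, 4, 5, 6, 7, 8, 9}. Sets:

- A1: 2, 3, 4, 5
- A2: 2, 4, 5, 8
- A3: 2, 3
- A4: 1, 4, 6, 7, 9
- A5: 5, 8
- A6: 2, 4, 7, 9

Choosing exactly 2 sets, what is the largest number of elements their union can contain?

Choosing A1, A4 covers {1, 2, 3, 4, 5, 6, 7, 9} — 8 elements.
No choice of 2 sets does better; here 8 is left uncovered.

8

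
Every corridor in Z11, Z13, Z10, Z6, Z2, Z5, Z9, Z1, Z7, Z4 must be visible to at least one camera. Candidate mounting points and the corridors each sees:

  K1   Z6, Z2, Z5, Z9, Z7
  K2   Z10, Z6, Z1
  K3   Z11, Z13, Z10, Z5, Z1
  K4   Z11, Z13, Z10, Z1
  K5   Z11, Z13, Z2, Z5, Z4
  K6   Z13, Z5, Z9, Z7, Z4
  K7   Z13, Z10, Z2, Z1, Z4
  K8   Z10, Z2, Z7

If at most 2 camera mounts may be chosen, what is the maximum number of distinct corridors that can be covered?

Choosing K1, K3 covers {Z11, Z13, Z10, Z6, Z2, Z5, Z9, Z1, Z7} — 9 corridors.
No choice of 2 camera mounts does better; here Z4 is left uncovered.

9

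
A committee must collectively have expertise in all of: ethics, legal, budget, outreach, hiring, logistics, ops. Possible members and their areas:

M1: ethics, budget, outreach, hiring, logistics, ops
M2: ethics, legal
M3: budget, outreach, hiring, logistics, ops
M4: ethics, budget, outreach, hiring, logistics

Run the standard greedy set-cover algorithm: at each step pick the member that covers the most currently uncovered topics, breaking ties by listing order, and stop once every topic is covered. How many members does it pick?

Pick 1: M1 covers 6 new topics (ethics, budget, outreach, hiring, logistics, ops).
Pick 2: M2 covers 1 new topics (legal).
Greedy uses 2 members.

2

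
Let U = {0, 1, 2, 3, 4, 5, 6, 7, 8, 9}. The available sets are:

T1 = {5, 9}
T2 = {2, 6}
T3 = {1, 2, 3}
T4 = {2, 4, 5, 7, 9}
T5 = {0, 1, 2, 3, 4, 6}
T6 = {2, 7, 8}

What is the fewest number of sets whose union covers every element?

T1, T5, T6 together cover {0, 1, 2, 3, 4, 5, 6, 7, 8, 9} — every element.
No 2 of the 6 sets cover everything (all 15 pairs fall short), so 3 is minimum.

3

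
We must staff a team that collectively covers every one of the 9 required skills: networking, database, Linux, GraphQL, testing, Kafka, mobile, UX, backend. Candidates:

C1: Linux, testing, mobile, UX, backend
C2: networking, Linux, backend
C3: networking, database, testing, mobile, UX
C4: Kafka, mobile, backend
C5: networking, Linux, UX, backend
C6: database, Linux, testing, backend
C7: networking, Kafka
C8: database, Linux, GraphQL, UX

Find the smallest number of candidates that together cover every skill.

3

C1, C7, C8 together cover {networking, database, Linux, GraphQL, testing, Kafka, mobile, UX, backend} — every skill.
No 2 of the 8 candidates cover everything (all 28 pairs fall short), so 3 is minimum.
Greedy (largest uncovered first) would take C1, C3, C4, C8 — 4 candidates — but 3 suffice.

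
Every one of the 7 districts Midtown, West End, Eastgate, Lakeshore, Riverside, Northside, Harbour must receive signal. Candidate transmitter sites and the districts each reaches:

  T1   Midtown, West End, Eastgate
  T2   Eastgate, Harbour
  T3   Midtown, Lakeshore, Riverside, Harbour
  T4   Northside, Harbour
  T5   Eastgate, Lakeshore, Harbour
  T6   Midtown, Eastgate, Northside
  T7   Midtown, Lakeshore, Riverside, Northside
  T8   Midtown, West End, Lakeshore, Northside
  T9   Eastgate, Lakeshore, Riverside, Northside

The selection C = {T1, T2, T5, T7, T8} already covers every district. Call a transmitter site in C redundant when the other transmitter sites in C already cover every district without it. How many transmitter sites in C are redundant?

Drop T1: the rest still cover every district — redundant.
Drop T2: the rest still cover every district — redundant.
Drop T5: the rest still cover every district — redundant.
Drop T7: Riverside uncovered — not redundant.
Drop T8: the rest still cover every district — redundant.
4 redundant: T1, T2, T5, T8.

4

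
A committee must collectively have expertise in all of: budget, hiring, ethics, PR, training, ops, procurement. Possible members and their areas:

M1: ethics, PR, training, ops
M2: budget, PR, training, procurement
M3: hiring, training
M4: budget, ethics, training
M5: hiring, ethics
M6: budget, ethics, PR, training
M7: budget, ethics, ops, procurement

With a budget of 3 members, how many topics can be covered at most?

Choosing M1, M2, M3 covers {budget, hiring, ethics, PR, training, ops, procurement} — 7 topics.
That is all 7 topics.

7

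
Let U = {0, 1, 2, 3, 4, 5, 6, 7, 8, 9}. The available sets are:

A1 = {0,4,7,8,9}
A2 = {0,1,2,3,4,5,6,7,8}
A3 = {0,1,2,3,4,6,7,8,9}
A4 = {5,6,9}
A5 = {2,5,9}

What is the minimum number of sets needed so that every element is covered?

A1, A2 together cover {0, 1, 2, 3, 4, 5, 6, 7, 8, 9} — every element.
No single set contains all 10 elements, so 2 is optimal.

2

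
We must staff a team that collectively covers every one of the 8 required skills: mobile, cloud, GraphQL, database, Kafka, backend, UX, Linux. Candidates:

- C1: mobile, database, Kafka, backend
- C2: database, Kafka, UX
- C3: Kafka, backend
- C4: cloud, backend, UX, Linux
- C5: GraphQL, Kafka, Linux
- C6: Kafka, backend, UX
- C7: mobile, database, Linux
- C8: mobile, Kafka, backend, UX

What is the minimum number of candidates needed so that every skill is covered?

C1, C4, C5 together cover {mobile, cloud, GraphQL, database, Kafka, backend, UX, Linux} — every skill.
No 2 of the 8 candidates cover everything (all 28 pairs fall short), so 3 is minimum.

3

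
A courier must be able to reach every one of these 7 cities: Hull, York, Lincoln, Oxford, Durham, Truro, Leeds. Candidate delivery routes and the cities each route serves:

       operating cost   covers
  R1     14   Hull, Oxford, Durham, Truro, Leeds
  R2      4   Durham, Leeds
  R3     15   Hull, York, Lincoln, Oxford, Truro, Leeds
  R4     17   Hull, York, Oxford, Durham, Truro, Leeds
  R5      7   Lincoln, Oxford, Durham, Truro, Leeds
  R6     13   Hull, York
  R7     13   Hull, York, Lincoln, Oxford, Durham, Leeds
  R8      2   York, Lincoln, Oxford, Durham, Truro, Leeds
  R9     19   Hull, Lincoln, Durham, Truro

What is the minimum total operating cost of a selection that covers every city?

15

R6, R8 cover every city at operating cost 13 + 2 = 15.
Any cover uses at least 2 routes; among all covering selections none totals below 15.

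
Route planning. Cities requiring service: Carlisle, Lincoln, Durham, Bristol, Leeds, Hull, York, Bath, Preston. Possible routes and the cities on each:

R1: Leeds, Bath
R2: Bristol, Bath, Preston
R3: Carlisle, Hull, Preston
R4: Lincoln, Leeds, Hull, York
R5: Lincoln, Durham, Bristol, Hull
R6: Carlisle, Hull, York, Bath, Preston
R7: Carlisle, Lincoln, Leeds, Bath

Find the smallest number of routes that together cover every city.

3

R1, R5, R6 together cover {Carlisle, Lincoln, Durham, Bristol, Leeds, Hull, York, Bath, Preston} — every city.
No 2 of the 7 routes cover everything (all 21 pairs fall short), so 3 is minimum.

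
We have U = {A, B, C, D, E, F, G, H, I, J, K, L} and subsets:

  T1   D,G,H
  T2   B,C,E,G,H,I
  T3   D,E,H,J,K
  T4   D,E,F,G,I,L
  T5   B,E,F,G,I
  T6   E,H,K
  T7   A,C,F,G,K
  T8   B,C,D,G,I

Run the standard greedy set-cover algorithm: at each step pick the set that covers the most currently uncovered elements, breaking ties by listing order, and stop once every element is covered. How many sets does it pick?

Pick 1: T2 covers 6 new elements (B, C, E, G, H, I).
Pick 2: T3 covers 3 new elements (D, J, K).
Pick 3: T4 covers 2 new elements (F, L).
Pick 4: T7 covers 1 new elements (A).
Greedy uses 4 sets.

4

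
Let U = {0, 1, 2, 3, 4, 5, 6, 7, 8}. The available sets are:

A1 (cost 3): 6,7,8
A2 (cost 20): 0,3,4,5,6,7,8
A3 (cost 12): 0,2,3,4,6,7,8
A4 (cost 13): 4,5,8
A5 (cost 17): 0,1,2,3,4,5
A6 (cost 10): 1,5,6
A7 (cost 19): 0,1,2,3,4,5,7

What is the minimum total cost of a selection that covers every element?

20

A1, A5 cover every element at cost 3 + 17 = 20.
Any cover uses at least 2 sets; among all covering selections none totals below 20.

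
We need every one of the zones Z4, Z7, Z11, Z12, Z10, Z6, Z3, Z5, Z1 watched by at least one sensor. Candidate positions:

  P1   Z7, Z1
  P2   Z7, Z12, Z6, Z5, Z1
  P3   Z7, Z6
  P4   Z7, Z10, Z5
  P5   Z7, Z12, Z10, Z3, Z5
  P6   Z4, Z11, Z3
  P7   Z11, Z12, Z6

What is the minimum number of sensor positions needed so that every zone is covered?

P2, P4, P6 together cover {Z4, Z7, Z11, Z12, Z10, Z6, Z3, Z5, Z1} — every zone.
No 2 of the 7 sensor positions cover everything (all 21 pairs fall short), so 3 is minimum.

3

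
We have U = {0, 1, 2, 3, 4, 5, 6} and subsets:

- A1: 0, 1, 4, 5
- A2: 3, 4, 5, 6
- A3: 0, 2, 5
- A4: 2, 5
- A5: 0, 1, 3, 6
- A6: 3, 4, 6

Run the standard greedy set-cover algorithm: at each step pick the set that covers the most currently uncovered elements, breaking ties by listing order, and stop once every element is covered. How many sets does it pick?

Pick 1: A1 covers 4 new elements (0, 1, 4, 5).
Pick 2: A2 covers 2 new elements (3, 6).
Pick 3: A3 covers 1 new elements (2).
Greedy uses 3 sets.

3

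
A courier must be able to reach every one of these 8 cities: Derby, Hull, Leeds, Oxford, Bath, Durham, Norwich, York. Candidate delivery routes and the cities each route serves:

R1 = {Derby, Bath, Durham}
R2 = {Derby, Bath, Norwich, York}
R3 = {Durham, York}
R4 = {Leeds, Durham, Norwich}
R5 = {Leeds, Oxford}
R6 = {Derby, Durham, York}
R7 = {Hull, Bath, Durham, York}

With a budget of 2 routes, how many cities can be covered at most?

6

Choosing R2, R4 covers {Derby, Leeds, Bath, Durham, Norwich, York} — 6 cities.
No choice of 2 routes does better; here Hull, Oxford are left uncovered.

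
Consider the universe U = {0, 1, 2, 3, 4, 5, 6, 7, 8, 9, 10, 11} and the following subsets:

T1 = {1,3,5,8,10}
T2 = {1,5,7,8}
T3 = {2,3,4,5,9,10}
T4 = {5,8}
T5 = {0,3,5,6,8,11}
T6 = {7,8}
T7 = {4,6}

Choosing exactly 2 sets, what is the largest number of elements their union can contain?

10

Choosing T3, T5 covers {0, 2, 3, 4, 5, 6, 8, 9, 10, 11} — 10 elements.
No choice of 2 sets does better; here 1, 7 are left uncovered.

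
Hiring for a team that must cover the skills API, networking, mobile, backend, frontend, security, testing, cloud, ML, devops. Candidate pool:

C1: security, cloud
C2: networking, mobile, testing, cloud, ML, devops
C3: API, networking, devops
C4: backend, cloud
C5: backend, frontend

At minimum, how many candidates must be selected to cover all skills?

4

C1, C2, C3, C5 together cover {API, networking, mobile, backend, frontend, security, testing, cloud, ML, devops} — every skill.
No 3 of the 5 candidates cover everything (all 10 triples fall short), so 4 is minimum.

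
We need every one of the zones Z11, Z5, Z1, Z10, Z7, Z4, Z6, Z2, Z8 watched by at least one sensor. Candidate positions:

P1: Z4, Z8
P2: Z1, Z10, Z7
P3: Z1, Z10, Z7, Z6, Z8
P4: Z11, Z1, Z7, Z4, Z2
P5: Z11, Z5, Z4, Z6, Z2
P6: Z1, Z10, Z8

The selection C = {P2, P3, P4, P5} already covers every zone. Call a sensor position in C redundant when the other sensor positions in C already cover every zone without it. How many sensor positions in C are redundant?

2

Drop P2: the rest still cover every zone — redundant.
Drop P3: Z8 uncovered — not redundant.
Drop P4: the rest still cover every zone — redundant.
Drop P5: Z5 uncovered — not redundant.
2 redundant: P2, P4.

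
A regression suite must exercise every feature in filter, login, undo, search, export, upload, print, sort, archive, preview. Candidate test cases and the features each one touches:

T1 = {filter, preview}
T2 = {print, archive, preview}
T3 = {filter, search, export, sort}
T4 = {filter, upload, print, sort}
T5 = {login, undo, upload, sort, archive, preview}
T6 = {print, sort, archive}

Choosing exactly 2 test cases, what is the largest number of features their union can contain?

Choosing T3, T5 covers {filter, login, undo, search, export, upload, sort, archive, preview} — 9 features.
No choice of 2 test cases does better; here print is left uncovered.

9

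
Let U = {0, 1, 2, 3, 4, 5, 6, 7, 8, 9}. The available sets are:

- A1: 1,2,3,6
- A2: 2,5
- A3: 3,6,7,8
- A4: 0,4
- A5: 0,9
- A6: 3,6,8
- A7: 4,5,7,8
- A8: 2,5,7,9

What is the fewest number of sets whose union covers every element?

3

A1, A5, A7 together cover {0, 1, 2, 3, 4, 5, 6, 7, 8, 9} — every element.
No 2 of the 8 sets cover everything (all 28 pairs fall short), so 3 is minimum.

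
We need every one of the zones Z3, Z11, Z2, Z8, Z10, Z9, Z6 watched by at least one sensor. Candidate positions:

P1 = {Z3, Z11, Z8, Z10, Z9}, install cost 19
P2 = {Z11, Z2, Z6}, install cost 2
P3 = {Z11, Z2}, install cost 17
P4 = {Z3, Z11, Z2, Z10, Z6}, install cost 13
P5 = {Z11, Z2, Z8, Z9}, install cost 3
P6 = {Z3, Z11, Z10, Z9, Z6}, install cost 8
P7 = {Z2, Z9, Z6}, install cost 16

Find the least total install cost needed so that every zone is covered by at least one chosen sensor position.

11

P5, P6 cover every zone at install cost 3 + 8 = 11.
Any cover uses at least 2 sensor positions; among all covering selections none totals below 11.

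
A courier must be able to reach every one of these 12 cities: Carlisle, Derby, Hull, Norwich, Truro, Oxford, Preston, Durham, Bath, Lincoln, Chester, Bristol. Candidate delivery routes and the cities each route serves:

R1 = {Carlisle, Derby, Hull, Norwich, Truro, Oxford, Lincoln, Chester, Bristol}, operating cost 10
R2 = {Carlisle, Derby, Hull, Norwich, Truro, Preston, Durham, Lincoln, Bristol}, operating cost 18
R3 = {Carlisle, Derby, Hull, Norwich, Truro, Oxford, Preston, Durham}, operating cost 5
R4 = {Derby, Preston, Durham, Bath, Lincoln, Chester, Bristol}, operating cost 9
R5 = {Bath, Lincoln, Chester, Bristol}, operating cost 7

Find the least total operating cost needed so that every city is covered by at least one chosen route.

R3, R5 cover every city at operating cost 5 + 7 = 12.
Any cover uses at least 2 routes; among all covering selections none totals below 12.

12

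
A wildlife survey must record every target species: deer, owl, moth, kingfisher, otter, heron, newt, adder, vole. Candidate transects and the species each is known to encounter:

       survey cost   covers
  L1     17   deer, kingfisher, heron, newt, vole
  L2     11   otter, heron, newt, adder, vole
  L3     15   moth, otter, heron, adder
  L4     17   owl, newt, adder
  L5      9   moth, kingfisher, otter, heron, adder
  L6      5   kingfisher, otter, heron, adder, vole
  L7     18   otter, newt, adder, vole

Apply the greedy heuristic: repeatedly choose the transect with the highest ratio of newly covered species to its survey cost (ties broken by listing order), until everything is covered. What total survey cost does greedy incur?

48

Pick 1: L6 adds 5 new (kingfisher, otter, heron, adder, vole) at survey cost 5 (ratio 5/5).
Pick 2: L1 adds 2 new (deer, newt) at survey cost 17 (ratio 2/17).
Pick 3: L5 adds 1 new (moth) at survey cost 9 (ratio 1/9).
Pick 4: L4 adds 1 new (owl) at survey cost 17 (ratio 1/17).
Greedy total survey cost: 5 + 17 + 9 + 17 = 48. (The true optimum is 43, so greedy overshoots here.)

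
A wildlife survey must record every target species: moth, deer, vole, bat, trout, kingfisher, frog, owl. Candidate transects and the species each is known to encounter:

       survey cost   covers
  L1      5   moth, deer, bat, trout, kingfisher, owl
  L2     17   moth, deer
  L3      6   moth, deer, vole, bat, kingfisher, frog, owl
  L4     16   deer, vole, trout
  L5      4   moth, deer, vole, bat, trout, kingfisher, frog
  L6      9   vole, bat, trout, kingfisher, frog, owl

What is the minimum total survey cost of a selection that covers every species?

9

L1, L5 cover every species at survey cost 5 + 4 = 9.
Any cover uses at least 2 transects; among all covering selections none totals below 9.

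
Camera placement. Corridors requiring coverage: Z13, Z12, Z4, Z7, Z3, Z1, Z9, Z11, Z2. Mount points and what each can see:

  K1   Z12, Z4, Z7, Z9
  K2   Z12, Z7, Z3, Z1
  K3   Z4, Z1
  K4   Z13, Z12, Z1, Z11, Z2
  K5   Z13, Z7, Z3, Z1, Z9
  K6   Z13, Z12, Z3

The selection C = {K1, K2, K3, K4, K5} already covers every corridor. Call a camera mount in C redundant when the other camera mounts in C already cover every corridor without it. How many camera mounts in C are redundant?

4

Drop K1: the rest still cover every corridor — redundant.
Drop K2: the rest still cover every corridor — redundant.
Drop K3: the rest still cover every corridor — redundant.
Drop K4: Z11, Z2 uncovered — not redundant.
Drop K5: the rest still cover every corridor — redundant.
4 redundant: K1, K2, K3, K5.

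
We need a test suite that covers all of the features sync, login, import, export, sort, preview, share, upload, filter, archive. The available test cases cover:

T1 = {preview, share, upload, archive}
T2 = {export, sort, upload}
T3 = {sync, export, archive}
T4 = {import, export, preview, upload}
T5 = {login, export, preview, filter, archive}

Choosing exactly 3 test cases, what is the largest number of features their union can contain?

Choosing T1, T2, T5 covers {login, export, sort, preview, share, upload, filter, archive} — 8 features.
No choice of 3 test cases does better; here sync, import are left uncovered.

8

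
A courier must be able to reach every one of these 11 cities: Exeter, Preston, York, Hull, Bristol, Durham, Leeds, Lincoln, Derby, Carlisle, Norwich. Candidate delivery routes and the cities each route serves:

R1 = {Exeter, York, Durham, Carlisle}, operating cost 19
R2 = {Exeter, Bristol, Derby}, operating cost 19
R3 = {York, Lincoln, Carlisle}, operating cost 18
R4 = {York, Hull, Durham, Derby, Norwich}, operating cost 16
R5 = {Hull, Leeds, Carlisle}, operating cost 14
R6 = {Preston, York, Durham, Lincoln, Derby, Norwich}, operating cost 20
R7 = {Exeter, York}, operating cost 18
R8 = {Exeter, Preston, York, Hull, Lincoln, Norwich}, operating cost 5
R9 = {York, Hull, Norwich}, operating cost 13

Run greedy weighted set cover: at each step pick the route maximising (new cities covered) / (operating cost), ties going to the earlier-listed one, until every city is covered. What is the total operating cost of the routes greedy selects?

Pick 1: R8 adds 6 new (Exeter, Preston, York, Hull, Lincoln, Norwich) at operating cost 5 (ratio 6/5).
Pick 2: R5 adds 2 new (Leeds, Carlisle) at operating cost 14 (ratio 2/14).
Pick 3: R4 adds 2 new (Durham, Derby) at operating cost 16 (ratio 2/16).
Pick 4: R2 adds 1 new (Bristol) at operating cost 19 (ratio 1/19).
Greedy total operating cost: 5 + 14 + 16 + 19 = 54. (The true optimum is 53, so greedy overshoots here.)

54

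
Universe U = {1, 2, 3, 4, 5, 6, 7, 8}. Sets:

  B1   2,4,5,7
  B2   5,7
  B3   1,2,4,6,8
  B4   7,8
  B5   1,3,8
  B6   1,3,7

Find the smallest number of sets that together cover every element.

B1, B3, B5 together cover {1, 2, 3, 4, 5, 6, 7, 8} — every element.
No 2 of the 6 sets cover everything (all 15 pairs fall short), so 3 is minimum.

3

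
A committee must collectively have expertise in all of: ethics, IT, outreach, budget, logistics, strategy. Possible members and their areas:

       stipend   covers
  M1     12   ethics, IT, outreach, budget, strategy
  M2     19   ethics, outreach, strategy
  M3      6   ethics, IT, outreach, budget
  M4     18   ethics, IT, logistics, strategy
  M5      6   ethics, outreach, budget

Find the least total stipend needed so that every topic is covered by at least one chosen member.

24

M3, M4 cover every topic at stipend 6 + 18 = 24.
Any cover uses at least 2 members; among all covering selections none totals below 24.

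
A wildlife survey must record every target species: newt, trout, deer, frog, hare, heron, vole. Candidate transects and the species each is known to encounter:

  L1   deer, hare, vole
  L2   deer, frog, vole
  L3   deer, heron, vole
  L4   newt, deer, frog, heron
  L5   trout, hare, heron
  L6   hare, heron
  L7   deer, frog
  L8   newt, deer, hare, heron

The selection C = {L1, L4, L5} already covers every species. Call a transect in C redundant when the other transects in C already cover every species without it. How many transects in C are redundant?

Drop L1: vole uncovered — not redundant.
Drop L4: newt, frog uncovered — not redundant.
Drop L5: trout uncovered — not redundant.
None of the transects in C is redundant.

0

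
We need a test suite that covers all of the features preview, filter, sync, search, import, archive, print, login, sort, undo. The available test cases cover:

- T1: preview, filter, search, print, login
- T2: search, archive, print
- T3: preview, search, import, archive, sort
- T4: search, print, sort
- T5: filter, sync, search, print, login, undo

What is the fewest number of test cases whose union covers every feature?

2

T3, T5 together cover {preview, filter, sync, search, import, archive, print, login, sort, undo} — every feature.
No single test case contains all 10 features, so 2 is optimal.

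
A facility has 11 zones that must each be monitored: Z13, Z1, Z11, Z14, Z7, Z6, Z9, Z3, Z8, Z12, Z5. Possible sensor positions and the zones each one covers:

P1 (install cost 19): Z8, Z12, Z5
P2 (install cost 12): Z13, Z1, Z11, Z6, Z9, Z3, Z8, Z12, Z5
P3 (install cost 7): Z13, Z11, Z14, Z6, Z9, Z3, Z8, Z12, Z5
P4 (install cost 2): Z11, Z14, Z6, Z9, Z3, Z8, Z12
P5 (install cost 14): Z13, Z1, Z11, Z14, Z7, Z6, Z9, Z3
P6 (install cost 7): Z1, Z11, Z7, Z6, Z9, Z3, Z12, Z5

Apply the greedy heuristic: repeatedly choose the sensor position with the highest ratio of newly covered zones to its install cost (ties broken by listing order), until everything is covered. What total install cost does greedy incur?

Pick 1: P4 adds 7 new (Z11, Z14, Z6, Z9, Z3, Z8, Z12) at install cost 2 (ratio 7/2).
Pick 2: P6 adds 3 new (Z1, Z7, Z5) at install cost 7 (ratio 3/7).
Pick 3: P3 adds 1 new (Z13) at install cost 7 (ratio 1/7).
Greedy total install cost: 2 + 7 + 7 = 16. (The true optimum is 14, so greedy overshoots here.)

16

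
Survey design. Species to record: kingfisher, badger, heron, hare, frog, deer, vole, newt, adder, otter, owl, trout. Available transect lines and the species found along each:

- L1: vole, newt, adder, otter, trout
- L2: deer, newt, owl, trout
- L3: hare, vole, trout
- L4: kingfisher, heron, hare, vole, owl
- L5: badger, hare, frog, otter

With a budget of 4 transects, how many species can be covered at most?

Choosing L1, L2, L4, L5 covers {kingfisher, badger, heron, hare, frog, deer, vole, newt, adder, otter, owl, trout} — 12 species.
That is all 12 species.

12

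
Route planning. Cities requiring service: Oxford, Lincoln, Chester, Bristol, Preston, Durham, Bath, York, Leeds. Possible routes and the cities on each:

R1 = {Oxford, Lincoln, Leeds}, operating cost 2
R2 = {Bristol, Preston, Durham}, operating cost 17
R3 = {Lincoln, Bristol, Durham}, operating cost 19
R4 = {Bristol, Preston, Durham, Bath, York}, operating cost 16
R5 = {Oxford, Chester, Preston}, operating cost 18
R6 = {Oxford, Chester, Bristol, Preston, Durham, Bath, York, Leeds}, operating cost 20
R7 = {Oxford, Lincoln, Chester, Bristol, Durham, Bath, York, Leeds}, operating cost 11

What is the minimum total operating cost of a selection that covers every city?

22

R1, R6 cover every city at operating cost 2 + 20 = 22.
Any cover uses at least 2 routes; among all covering selections none totals below 22.
Greedy by coverage-per-operating cost would pick R1, R7, R4 for 29 — worse than the optimum 22.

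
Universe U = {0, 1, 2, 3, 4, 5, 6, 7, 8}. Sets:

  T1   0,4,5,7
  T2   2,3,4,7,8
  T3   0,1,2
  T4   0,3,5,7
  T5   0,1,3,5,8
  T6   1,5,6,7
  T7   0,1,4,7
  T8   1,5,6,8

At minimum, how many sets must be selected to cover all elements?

T1, T2, T6 together cover {0, 1, 2, 3, 4, 5, 6, 7, 8} — every element.
No 2 of the 8 sets cover everything (all 28 pairs fall short), so 3 is minimum.

3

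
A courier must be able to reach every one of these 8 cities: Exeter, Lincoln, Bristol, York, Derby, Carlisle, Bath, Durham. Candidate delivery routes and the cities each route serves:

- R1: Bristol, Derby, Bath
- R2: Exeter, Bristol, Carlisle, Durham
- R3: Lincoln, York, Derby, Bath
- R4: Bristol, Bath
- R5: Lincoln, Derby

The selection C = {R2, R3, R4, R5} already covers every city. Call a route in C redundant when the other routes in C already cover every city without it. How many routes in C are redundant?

2

Drop R2: Exeter, Carlisle, Durham uncovered — not redundant.
Drop R3: York uncovered — not redundant.
Drop R4: the rest still cover every city — redundant.
Drop R5: the rest still cover every city — redundant.
2 redundant: R4, R5.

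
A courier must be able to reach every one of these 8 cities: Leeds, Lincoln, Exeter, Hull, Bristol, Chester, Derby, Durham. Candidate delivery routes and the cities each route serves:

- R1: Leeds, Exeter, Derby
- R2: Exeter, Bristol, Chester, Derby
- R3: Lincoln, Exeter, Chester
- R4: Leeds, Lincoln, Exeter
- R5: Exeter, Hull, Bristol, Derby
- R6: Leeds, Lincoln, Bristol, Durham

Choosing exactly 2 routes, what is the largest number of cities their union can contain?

Choosing R2, R6 covers {Leeds, Lincoln, Exeter, Bristol, Chester, Derby, Durham} — 7 cities.
No choice of 2 routes does better; here Hull is left uncovered.

7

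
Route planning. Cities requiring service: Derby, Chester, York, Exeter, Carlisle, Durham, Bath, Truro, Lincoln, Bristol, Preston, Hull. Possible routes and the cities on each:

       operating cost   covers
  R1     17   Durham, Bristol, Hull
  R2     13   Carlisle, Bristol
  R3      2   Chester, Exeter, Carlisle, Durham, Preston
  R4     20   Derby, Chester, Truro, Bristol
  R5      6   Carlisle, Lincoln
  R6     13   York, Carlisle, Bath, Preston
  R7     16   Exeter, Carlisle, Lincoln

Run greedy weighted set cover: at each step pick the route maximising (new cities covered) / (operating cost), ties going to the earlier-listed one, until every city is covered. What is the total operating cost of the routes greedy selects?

Pick 1: R3 adds 5 new (Chester, Exeter, Carlisle, Durham, Preston) at operating cost 2 (ratio 5/2).
Pick 2: R5 adds 1 new (Lincoln) at operating cost 6 (ratio 1/6).
Pick 3: R6 adds 2 new (York, Bath) at operating cost 13 (ratio 2/13).
Pick 4: R4 adds 3 new (Derby, Truro, Bristol) at operating cost 20 (ratio 3/20).
Pick 5: R1 adds 1 new (Hull) at operating cost 17 (ratio 1/17).
Greedy total operating cost: 2 + 6 + 13 + 20 + 17 = 58.

58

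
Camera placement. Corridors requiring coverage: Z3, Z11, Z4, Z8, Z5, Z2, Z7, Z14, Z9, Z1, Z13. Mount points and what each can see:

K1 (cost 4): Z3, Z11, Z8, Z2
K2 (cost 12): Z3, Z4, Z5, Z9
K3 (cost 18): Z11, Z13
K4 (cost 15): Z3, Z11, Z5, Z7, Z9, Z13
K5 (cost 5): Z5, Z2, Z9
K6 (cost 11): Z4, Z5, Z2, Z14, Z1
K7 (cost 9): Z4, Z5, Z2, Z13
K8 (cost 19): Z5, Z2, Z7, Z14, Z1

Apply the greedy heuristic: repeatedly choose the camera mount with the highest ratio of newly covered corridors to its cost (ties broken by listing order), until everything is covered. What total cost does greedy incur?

Pick 1: K1 adds 4 new (Z3, Z11, Z8, Z2) at cost 4 (ratio 4/4).
Pick 2: K5 adds 2 new (Z5, Z9) at cost 5 (ratio 2/5).
Pick 3: K6 adds 3 new (Z4, Z14, Z1) at cost 11 (ratio 3/11).
Pick 4: K4 adds 2 new (Z7, Z13) at cost 15 (ratio 2/15).
Greedy total cost: 4 + 5 + 11 + 15 = 35. (The true optimum is 30, so greedy overshoots here.)

35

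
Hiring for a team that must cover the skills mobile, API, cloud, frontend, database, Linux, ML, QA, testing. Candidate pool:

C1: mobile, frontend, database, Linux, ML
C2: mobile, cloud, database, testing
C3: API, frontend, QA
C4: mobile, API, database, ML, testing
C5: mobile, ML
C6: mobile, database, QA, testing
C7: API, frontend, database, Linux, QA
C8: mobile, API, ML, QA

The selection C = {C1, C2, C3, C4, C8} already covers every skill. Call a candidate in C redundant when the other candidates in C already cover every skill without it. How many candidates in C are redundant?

Drop C1: Linux uncovered — not redundant.
Drop C2: cloud uncovered — not redundant.
Drop C3: the rest still cover every skill — redundant.
Drop C4: the rest still cover every skill — redundant.
Drop C8: the rest still cover every skill — redundant.
3 redundant: C3, C4, C8.

3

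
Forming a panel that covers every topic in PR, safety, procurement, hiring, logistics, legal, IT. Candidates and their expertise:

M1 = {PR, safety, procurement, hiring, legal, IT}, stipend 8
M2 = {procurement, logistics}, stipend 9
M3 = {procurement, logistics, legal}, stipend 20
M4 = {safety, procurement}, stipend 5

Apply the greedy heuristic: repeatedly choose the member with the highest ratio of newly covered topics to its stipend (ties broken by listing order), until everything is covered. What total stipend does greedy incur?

Pick 1: M1 adds 6 new (PR, safety, procurement, hiring, legal, IT) at stipend 8 (ratio 6/8).
Pick 2: M2 adds 1 new (logistics) at stipend 9 (ratio 1/9).
Greedy total stipend: 8 + 9 = 17.

17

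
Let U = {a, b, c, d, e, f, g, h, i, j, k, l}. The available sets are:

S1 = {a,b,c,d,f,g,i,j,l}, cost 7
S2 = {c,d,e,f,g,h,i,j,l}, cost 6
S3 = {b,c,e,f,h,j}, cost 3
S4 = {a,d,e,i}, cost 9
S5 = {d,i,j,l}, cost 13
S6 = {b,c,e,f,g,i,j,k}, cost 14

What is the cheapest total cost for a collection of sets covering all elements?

24

S1, S3, S6 cover every element at cost 7 + 3 + 14 = 24.
Any cover uses at least 3 sets; among all covering selections none totals below 24.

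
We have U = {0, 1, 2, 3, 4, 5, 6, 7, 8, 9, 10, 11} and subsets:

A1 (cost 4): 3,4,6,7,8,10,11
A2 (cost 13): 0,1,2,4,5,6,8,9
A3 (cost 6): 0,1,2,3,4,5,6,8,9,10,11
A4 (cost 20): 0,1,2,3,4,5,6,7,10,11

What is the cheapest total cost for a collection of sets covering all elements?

10

A1, A3 cover every element at cost 4 + 6 = 10.
Any cover uses at least 2 sets; among all covering selections none totals below 10.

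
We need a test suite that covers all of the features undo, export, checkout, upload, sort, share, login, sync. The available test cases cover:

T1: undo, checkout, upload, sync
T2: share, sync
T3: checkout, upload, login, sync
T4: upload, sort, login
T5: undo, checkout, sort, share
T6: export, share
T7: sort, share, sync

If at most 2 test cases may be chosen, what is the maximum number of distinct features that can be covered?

7

Choosing T3, T5 covers {undo, checkout, upload, sort, share, login, sync} — 7 features.
No choice of 2 test cases does better; here export is left uncovered.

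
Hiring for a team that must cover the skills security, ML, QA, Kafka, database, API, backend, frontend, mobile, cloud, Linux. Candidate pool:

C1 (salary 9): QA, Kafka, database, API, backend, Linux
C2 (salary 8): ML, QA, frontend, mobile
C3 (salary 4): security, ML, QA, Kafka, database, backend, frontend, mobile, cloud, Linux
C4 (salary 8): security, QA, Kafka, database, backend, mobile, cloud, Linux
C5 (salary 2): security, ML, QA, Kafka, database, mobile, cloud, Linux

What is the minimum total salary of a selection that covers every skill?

13

C1, C3 cover every skill at salary 9 + 4 = 13.
Any cover uses at least 2 candidates; among all covering selections none totals below 13.
Greedy by coverage-per-salary would pick C5, C3, C1 for 15 — worse than the optimum 13.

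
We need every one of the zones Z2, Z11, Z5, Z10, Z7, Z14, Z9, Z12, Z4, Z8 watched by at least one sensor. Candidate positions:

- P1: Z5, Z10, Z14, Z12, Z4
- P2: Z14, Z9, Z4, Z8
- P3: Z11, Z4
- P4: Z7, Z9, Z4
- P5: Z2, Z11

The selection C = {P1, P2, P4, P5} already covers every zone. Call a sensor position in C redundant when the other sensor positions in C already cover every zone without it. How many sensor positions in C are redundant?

Drop P1: Z5, Z10, Z12 uncovered — not redundant.
Drop P2: Z8 uncovered — not redundant.
Drop P4: Z7 uncovered — not redundant.
Drop P5: Z2, Z11 uncovered — not redundant.
None of the sensor positions in C is redundant.

0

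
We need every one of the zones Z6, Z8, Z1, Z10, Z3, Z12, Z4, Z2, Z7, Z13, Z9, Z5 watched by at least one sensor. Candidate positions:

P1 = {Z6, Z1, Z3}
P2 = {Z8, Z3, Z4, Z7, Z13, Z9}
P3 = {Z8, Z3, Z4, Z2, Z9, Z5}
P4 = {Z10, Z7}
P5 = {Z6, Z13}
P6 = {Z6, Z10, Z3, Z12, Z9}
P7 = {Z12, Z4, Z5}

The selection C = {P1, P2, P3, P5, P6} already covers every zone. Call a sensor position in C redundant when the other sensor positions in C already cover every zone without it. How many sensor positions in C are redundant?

1

Drop P1: Z1 uncovered — not redundant.
Drop P2: Z7 uncovered — not redundant.
Drop P3: Z2, Z5 uncovered — not redundant.
Drop P5: the rest still cover every zone — redundant.
Drop P6: Z10, Z12 uncovered — not redundant.
1 redundant: P5.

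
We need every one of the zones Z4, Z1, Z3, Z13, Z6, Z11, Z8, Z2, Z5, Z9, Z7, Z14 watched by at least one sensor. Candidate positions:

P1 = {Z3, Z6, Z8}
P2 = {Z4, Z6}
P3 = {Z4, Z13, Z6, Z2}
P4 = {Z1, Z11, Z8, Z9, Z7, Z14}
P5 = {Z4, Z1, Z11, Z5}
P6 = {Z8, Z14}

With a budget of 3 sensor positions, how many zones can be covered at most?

Choosing P1, P3, P4 covers {Z4, Z1, Z3, Z13, Z6, Z11, Z8, Z2, Z9, Z7, Z14} — 11 zones.
No choice of 3 sensor positions does better; here Z5 is left uncovered.

11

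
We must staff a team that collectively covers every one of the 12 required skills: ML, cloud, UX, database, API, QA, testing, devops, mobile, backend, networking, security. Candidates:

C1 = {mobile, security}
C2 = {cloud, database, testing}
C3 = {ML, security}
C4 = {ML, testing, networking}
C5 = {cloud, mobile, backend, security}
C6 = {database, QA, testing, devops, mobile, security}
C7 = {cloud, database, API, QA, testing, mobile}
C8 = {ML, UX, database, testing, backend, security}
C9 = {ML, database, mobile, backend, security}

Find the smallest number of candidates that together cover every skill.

C4, C6, C7, C8 together cover {ML, cloud, UX, database, API, QA, testing, devops, mobile, backend, networking, security} — every skill.
No 3 of the 9 candidates cover everything (all 84 triples fall short), so 4 is minimum.

4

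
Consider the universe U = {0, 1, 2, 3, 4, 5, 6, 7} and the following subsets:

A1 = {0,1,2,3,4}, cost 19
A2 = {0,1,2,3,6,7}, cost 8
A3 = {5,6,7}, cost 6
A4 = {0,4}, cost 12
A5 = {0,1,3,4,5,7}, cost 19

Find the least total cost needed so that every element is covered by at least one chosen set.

A1, A3 cover every element at cost 19 + 6 = 25.
Any cover uses at least 2 sets; among all covering selections none totals below 25.
Greedy by coverage-per-cost would pick A2, A3, A4 for 26 — worse than the optimum 25.

25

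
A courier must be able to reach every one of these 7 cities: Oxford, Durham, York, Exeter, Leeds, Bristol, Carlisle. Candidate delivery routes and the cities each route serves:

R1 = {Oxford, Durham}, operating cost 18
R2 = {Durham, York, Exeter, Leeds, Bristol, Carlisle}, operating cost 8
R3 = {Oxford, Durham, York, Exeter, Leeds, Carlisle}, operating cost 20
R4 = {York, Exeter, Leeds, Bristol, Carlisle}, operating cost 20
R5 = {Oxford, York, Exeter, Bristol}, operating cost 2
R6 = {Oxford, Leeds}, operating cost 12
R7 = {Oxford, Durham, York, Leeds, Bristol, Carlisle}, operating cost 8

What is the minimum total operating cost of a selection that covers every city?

R2, R5 cover every city at operating cost 8 + 2 = 10.
Any cover uses at least 2 routes; among all covering selections none totals below 10.

10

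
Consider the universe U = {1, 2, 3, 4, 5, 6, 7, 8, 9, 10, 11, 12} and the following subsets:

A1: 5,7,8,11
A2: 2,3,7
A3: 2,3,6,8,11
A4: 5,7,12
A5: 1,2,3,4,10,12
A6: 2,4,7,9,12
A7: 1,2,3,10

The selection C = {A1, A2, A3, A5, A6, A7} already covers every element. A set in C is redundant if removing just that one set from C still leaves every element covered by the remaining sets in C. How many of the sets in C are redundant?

Drop A1: 5 uncovered — not redundant.
Drop A2: the rest still cover every element — redundant.
Drop A3: 6 uncovered — not redundant.
Drop A5: the rest still cover every element — redundant.
Drop A6: 9 uncovered — not redundant.
Drop A7: the rest still cover every element — redundant.
3 redundant: A2, A5, A7.

3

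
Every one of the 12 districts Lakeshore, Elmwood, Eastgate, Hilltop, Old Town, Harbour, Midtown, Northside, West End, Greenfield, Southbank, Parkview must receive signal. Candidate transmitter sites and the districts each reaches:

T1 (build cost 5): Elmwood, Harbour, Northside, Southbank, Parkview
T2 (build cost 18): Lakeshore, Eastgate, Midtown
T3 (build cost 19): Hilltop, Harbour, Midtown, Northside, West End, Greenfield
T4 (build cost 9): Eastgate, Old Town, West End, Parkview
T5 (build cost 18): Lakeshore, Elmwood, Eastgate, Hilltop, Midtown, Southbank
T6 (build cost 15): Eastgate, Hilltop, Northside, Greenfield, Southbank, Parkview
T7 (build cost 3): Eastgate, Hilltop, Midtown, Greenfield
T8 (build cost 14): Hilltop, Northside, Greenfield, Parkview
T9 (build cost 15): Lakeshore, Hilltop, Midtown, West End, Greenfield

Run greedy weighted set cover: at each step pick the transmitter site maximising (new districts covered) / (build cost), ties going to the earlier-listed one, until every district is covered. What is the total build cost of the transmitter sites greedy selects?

Pick 1: T7 adds 4 new (Eastgate, Hilltop, Midtown, Greenfield) at build cost 3 (ratio 4/3).
Pick 2: T1 adds 5 new (Elmwood, Harbour, Northside, Southbank, Parkview) at build cost 5 (ratio 5/5).
Pick 3: T4 adds 2 new (Old Town, West End) at build cost 9 (ratio 2/9).
Pick 4: T9 adds 1 new (Lakeshore) at build cost 15 (ratio 1/15).
Greedy total build cost: 3 + 5 + 9 + 15 = 32. (The true optimum is 29, so greedy overshoots here.)

32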